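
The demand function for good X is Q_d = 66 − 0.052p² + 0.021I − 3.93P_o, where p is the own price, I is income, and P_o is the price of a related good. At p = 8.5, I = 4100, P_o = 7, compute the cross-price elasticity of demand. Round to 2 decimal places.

-0.23

First evaluate Q_d: 66 − 0.052(8.5)² + 0.021(4100) − 3.93(7) = 66 − 3.757 + 86.1 − 27.51 = 120.833.
∂Q_d/∂P_o = −3.93, so E_xy = -3.93·(7/120.833) ≈ -0.23.
E_xy < 0: the goods are complements.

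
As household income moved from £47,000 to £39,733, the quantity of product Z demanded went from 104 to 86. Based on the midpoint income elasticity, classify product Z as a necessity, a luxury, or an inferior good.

%ΔQ = (86 − 104)/[(104+86)/2] = -18/95 ≈ -0.1895.
%ΔM = (39,733 − 47,000)/[(47,000+39,733)/2] = -7267/43366.5 ≈ -0.1676.
E_I = %ΔQ/%ΔM ≈ 1.131.
E_I > 1: normal good (luxury).

luxury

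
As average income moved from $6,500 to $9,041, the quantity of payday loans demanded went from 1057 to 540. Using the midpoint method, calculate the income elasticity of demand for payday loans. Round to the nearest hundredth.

-1.98

%ΔQ = (540 − 1057)/[(1057+540)/2] = -517/798.5 ≈ -0.6475.
%ΔI = (9,041 − 6,500)/[(6,500+9,041)/2] = 2541/7770.5 ≈ 0.3270.
E_I = %ΔQ/%ΔI ≈ -1.98.
E_I < 0: inferior good.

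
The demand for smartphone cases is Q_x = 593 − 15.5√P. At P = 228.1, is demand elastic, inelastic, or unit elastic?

At P = 228.1, Q_x = 358.9038.
dQ_x/dP = −15.5/(2√P) = −15.5/(2·15.103).
Point elasticity E = (dQ_x/dP)·(P/Q_x) = -0.5131 × 228.1/358.9038 ≈ -0.326.
|E| ≈ 0.326 < 1, so demand is inelastic.

inelastic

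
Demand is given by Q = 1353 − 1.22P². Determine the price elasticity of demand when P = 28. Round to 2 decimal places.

At P = 28, Q = 396.52.
dQ/dP = −2·1.22·P = −68.32.
Point elasticity E = (dQ/dP)·(P/Q) = -68.32 × 28/396.52 ≈ -4.82.
|E| > 1, so demand is elastic at this price.

-4.82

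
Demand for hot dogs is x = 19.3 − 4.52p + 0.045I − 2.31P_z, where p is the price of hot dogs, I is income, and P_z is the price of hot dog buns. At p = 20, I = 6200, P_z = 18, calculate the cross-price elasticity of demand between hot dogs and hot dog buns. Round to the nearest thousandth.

-0.250

x = 19.3 − 4.52(20) + 0.045(6200) − 2.31(18) = 19.3 − 90.4 + 279 − 41.58 = 166.32.
∂x/∂P_z = −2.31, so E_xy = -2.31·(18/166.32) ≈ -0.250.
E_xy < 0: the goods are complements.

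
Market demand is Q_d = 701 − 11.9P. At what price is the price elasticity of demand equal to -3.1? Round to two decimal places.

Set −bP/(a − bP) = −3.1 ⇒ bP = 3.1(a − bP) ⇒ bP(1+3.1) = 3.1·a.
P = 3.1·701/(11.9·4.1) ≈ 44.54.

44.54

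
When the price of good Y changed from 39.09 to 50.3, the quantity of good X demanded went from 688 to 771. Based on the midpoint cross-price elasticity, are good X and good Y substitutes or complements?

%ΔQ_x = (771 − 688)/[(688+771)/2] = 83/729.5 ≈ 0.1138.
%ΔP_y = (50.3 − 39.09)/[(39.09+50.3)/2] ≈ 0.2508.
E_xy = 0.1138/0.2508 ≈ 0.454.
E_xy > 0, so the goods are substitutes.

substitutes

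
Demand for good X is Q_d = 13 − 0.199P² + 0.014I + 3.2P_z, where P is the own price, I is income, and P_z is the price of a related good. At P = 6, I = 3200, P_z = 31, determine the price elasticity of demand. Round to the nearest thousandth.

First evaluate Q_d: 13 − 0.199(6)² + 0.014(3200) + 3.2(31) = 13 − 7.164 + 44.8 + 99.2 = 149.836.
∂Q_d/∂P = −2·0.199·P = -2.388, so E_p = -2.388·(6/149.836) ≈ -0.096.
|E_p| < 1: demand is inelastic.

-0.096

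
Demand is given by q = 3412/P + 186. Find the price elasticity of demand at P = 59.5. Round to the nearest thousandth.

-0.236

At P = 59.5, q = 243.3445.
dq/dP = −3412/P² = −0.9638.
Point elasticity E = (dq/dP)·(P/q) = -0.9638 × 59.5/243.3445 ≈ -0.236.
|E| < 1, so demand is inelastic at this price.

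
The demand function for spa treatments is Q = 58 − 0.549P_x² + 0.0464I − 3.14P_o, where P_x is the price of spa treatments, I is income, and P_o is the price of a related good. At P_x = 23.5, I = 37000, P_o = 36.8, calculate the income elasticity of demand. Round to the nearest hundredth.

Q = 58 − 0.549(23.5)² + 0.0464(37000) − 3.14(36.8) = 58 − 303.1853 + 1716.8 − 115.552 = 1356.0628.
∂Q/∂I = +0.0464, so E_I = 0.0464·(37000/1356.0628) ≈ 1.27.
E_I > 1: normal good (luxury).

1.27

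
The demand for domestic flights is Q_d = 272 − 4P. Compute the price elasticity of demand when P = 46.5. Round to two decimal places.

-2.16

At P = 46.5, Q_d = 86.
dQ_d/dP = −4.
Point elasticity E = (dQ_d/dP)·(P/Q_d) = -4 × 46.5/86 ≈ -2.16.
|E| > 1, so demand is elastic at this price.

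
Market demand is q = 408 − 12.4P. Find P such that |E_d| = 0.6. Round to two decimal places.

12.34

Set −bP/(a − bP) = −0.6 ⇒ bP = 0.6(a − bP) ⇒ bP(1+0.6) = 0.6·a.
P = 0.6·408/(12.4·1.6) ≈ 12.34.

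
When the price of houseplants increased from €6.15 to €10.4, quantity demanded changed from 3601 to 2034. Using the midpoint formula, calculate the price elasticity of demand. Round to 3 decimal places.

%ΔQ = (2034 − 3601)/[(3601 + 2034)/2] = -1567/2817.5 ≈ -0.5562.
%Δp = (10.4 − 6.15)/[(6.15 + 10.4)/2] = 4.25/8.275 ≈ 0.5136.
Arc elasticity E = %ΔQ/%Δp ≈ -0.5562/0.5136 ≈ -1.083.
|E| > 1: demand is elastic over this range.

-1.083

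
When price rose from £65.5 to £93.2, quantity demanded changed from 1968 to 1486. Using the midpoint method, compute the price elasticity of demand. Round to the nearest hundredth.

-0.80

%Δq = (1486 − 1968)/[(1968 + 1486)/2] = -482/1727 ≈ -0.2791.
%ΔP = (93.2 − 65.5)/[(65.5 + 93.2)/2] = 27.7/79.35 ≈ 0.3491.
Arc elasticity E = %Δq/%ΔP ≈ -0.2791/0.3491 ≈ -0.80.
|E| < 1: demand is inelastic over this range.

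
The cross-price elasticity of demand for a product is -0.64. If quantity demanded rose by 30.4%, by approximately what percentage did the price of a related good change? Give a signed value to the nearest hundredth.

-47.50

%ΔQ ≈ E × %ΔP_y ⇒ %ΔP_y = %ΔQ / E = (30.4%)/(-0.64) = -47.50%.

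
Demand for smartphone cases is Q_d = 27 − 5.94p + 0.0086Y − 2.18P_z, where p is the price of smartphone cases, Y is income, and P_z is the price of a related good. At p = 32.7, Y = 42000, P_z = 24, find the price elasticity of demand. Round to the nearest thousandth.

-1.371

First evaluate Q_d: 27 − 5.94(32.7) + 0.0086(42000) − 2.18(24) = 27 − 194.238 + 361.2 − 52.32 = 141.642.
∂Q_d/∂p = −5.94, so E_p = (−5.94)·(32.7/141.642) ≈ -1.371.
|E_p| > 1: demand is elastic.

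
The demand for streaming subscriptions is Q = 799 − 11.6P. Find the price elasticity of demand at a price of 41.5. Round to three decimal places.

-1.516

At P = 41.5, Q = 317.6.
dQ/dP = −11.6.
Point elasticity E = (dQ/dP)·(P/Q) = -11.6 × 41.5/317.6 ≈ -1.516.
|E| > 1, so demand is elastic at this price.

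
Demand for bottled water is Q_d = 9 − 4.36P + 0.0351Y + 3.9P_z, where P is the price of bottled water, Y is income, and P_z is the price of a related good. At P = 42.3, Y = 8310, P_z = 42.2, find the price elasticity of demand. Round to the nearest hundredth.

-0.66

First evaluate Q_d: 9 − 4.36(42.3) + 0.0351(8310) + 3.9(42.2) = 9 − 184.428 + 291.681 + 164.58 = 280.833.
∂Q_d/∂P = −4.36, so E_p = (−4.36)·(42.3/280.833) ≈ -0.66.
|E_p| < 1: demand is inelastic.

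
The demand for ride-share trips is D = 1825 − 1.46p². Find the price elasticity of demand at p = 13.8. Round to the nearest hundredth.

At p = 13.8, D = 1546.9576.
dD/dp = −2·1.46·p = −40.296.
Point elasticity E = (dD/dp)·(p/D) = -40.296 × 13.8/1546.9576 ≈ -0.36.
|E| < 1, so demand is inelastic at this price.

-0.36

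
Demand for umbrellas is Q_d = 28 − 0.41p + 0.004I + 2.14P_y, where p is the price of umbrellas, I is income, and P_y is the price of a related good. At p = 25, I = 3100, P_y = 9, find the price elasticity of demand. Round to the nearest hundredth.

Q_d = 28 − 0.41(25) + 0.004(3100) + 2.14(9) = 28 − 10.25 + 12.4 + 19.26 = 49.41.
∂Q_d/∂p = −0.41, so E_p = (−0.41)·(25/49.41) ≈ -0.21.
|E_p| < 1: demand is inelastic.

-0.21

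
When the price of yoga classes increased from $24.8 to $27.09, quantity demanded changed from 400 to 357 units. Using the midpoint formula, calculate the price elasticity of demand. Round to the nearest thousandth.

-1.287

%ΔQ = (357 − 400)/[(400 + 357)/2] = -43/378.5 ≈ -0.1136.
%Δp = (27.09 − 24.8)/[(24.8 + 27.09)/2] = 2.29/25.945 ≈ 0.0883.
Arc elasticity E = %ΔQ/%Δp ≈ -0.1136/0.0883 ≈ -1.287.
|E| > 1: demand is elastic over this range.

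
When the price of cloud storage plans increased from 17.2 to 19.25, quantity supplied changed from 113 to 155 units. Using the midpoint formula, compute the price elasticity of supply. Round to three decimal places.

2.786

%Δq = (155 − 113)/[(113 + 155)/2] = 42/134 ≈ 0.3134.
%ΔP = (19.25 − 17.2)/[(17.2 + 19.25)/2] = 2.05/18.225 ≈ 0.1125.
Arc elasticity E = %Δq/%ΔP ≈ 0.3134/0.1125 ≈ 2.786.
|E| > 1: supply is elastic over this range.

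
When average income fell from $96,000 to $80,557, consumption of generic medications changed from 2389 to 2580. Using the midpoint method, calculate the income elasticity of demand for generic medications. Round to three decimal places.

%ΔQ = (2580 − 2389)/[(2389+2580)/2] = 191/2484.5 ≈ 0.0769.
%ΔI = (80,557 − 96,000)/[(96,000+80,557)/2] = -15443/88278.5 ≈ -0.1749.
E_I = %ΔQ/%ΔI ≈ -0.439.
E_I < 0: inferior good.

-0.439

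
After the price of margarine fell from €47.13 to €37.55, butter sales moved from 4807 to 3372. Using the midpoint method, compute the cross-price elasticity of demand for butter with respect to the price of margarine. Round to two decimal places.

%ΔQ_x = (3372 − 4807)/[(4807+3372)/2] = -1435/4089.5 ≈ -0.3509.
%ΔP_y = (37.55 − 47.13)/[(47.13+37.55)/2] ≈ -0.2263.
E_xy = -0.3509/-0.2263 ≈ 1.55.
E_xy > 0, so butter and margarine are substitutes.

1.55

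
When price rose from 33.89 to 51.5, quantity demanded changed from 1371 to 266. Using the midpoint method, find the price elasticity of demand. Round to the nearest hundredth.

%Δq = (266 − 1371)/[(1371 + 266)/2] = -1105/818.5 ≈ -1.3500.
%ΔP = (51.5 − 33.89)/[(33.89 + 51.5)/2] = 17.61/42.695 ≈ 0.4125.
Arc elasticity E = %Δq/%ΔP ≈ -1.3500/0.4125 ≈ -3.27.
|E| > 1: demand is elastic over this range.

-3.27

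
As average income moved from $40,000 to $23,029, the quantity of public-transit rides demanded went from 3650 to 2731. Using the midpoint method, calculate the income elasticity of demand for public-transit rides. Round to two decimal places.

%ΔQ = (2731 − 3650)/[(3650+2731)/2] = -919/3190.5 ≈ -0.2880.
%ΔM = (23,029 − 40,000)/[(40,000+23,029)/2] = -16971/31514.5 ≈ -0.5385.
E_I = %ΔQ/%ΔM ≈ 0.53.
E_I ∈ (0,1): normal good (necessity).

0.53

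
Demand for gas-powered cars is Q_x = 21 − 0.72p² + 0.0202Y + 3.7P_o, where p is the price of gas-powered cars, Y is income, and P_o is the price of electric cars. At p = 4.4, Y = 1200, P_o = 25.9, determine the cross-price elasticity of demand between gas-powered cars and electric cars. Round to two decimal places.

Q_x = 21 − 0.72(4.4)² + 0.0202(1200) + 3.7(25.9) = 21 − 13.9392 + 24.24 + 95.83 = 127.1308.
∂Q_x/∂P_o = +3.7, so E_xy = 3.7·(25.9/127.1308) ≈ 0.75.
E_xy > 0: the goods are substitutes.

0.75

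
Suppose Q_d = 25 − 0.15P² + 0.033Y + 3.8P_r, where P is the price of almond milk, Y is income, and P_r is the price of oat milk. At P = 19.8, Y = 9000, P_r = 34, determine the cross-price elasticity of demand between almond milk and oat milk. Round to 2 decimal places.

Substituting, Q_d = 25 − 0.15(19.8)² + 0.033(9000) + 3.8(34) = 25 − 58.806 + 297 + 129.2 = 392.394.
∂Q_d/∂P_r = +3.8, so E_xy = 3.8·(34/392.394) ≈ 0.33.
E_xy > 0: the goods are substitutes.

0.33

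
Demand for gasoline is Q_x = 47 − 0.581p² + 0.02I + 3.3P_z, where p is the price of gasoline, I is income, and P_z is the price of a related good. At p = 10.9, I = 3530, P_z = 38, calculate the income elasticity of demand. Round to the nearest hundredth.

Substituting, Q_x = 47 − 0.581(10.9)² + 0.02(3530) + 3.3(38) = 47 − 69.0286 + 70.6 + 125.4 = 173.9714.
∂Q_x/∂I = +0.02, so E_I = 0.02·(3530/173.9714) ≈ 0.41.
E_I ∈ (0,1): normal good (necessity).

0.41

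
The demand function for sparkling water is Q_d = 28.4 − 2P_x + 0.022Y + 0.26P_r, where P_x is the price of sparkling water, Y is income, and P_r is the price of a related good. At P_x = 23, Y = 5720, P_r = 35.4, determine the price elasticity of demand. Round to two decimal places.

Q_d = 28.4 − 2(23) + 0.022(5720) + 0.26(35.4) = 28.4 − 46 + 125.84 + 9.204 = 117.444.
∂Q_d/∂P_x = −2, so E_p = (−2)·(23/117.444) ≈ -0.39.
|E_p| < 1: demand is inelastic.

-0.39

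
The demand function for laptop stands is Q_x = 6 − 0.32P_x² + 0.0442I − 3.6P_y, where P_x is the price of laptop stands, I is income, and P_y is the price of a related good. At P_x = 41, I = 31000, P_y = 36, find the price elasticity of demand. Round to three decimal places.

-1.518

First evaluate Q_x: 6 − 0.32(41)² + 0.0442(31000) − 3.6(36) = 6 − 537.92 + 1370.2 − 129.6 = 708.68.
∂Q_x/∂P_x = −2·0.32·P_x = -26.24, so E_p = -26.24·(41/708.68) ≈ -1.518.
|E_p| > 1: demand is elastic.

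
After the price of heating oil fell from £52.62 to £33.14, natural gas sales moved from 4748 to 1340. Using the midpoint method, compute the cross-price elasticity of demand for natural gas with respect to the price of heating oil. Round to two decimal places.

%ΔQ_x = (1340 − 4748)/[(4748+1340)/2] = -3408/3044 ≈ -1.1196.
%ΔP_y = (33.14 − 52.62)/[(52.62+33.14)/2] ≈ -0.4543.
E_xy = -1.1196/-0.4543 ≈ 2.46.
E_xy > 0, so natural gas and heating oil are substitutes.

2.46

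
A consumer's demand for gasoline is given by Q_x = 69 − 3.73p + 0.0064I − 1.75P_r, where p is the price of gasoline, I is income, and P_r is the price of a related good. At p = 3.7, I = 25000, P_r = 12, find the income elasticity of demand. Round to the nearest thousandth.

0.824

Substituting, Q_x = 69 − 3.73(3.7) + 0.0064(25000) − 1.75(12) = 69 − 13.801 + 160 − 21 = 194.199.
∂Q_x/∂I = +0.0064, so E_I = 0.0064·(25000/194.199) ≈ 0.824.
E_I ∈ (0,1): normal good (necessity).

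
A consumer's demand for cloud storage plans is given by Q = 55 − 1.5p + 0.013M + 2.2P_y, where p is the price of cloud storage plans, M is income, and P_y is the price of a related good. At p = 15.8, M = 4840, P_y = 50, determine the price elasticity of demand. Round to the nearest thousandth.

At the given point, Q = 55 − 1.5(15.8) + 0.013(4840) + 2.2(50) = 55 − 23.7 + 62.92 + 110 = 204.22.
∂Q/∂p = −1.5, so E_p = (−1.5)·(15.8/204.22) ≈ -0.116.
|E_p| < 1: demand is inelastic.

-0.116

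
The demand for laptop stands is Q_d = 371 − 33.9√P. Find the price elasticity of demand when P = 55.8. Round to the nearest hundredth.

At P = 55.8, Q_d = 117.769.
dQ_d/dP = −33.9/(2√P) = −33.9/(2·7.4699).
Point elasticity E = (dQ_d/dP)·(P/Q_d) = -2.2691 × 55.8/117.769 ≈ -1.08.
|E| > 1, so demand is elastic at this price.

-1.08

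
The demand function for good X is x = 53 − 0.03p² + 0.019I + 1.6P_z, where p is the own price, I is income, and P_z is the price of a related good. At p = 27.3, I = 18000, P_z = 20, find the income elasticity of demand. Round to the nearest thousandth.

0.845

First evaluate x: 53 − 0.03(27.3)² + 0.019(18000) + 1.6(20) = 53 − 22.3587 + 342 + 32 = 404.6413.
∂x/∂I = +0.019, so E_I = 0.019·(18000/404.6413) ≈ 0.845.
E_I ∈ (0,1): normal good (necessity).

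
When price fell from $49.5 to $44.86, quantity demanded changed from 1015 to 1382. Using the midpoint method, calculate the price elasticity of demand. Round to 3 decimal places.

-3.114

%ΔQ = (1382 − 1015)/[(1015 + 1382)/2] = 367/1198.5 ≈ 0.3062.
%Δp = (44.86 − 49.5)/[(49.5 + 44.86)/2] = -4.64/47.18 ≈ -0.0983.
Arc elasticity E = %ΔQ/%Δp ≈ 0.3062/-0.0983 ≈ -3.114.
|E| > 1: demand is elastic over this range.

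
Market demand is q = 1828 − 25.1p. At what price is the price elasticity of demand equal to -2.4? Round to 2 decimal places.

51.41

Set −bp/(a − bp) = −2.4 ⇒ bp = 2.4(a − bp) ⇒ bp(1+2.4) = 2.4·a.
p = 2.4·1828/(25.1·3.4) ≈ 51.41.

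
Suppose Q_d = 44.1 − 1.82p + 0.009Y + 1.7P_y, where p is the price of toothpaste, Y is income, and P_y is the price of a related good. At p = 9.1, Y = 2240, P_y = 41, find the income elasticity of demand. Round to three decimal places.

Q_d = 44.1 − 1.82(9.1) + 0.009(2240) + 1.7(41) = 44.1 − 16.562 + 20.16 + 69.7 = 117.398.
∂Q_d/∂Y = +0.009, so E_I = 0.009·(2240/117.398) ≈ 0.172.
E_I ∈ (0,1): normal good (necessity).

0.172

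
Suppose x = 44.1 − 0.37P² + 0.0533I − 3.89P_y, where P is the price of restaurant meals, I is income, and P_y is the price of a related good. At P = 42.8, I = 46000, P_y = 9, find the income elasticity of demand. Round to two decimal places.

Substituting, x = 44.1 − 0.37(42.8)² + 0.0533(46000) − 3.89(9) = 44.1 − 677.7808 + 2451.8 − 35.01 = 1783.1092.
∂x/∂I = +0.0533, so E_I = 0.0533·(46000/1783.1092) ≈ 1.38.
E_I > 1: normal good (luxury).

1.38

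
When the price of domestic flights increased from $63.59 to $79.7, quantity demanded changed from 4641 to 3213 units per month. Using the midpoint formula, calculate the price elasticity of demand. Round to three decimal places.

%ΔQ = (3213 − 4641)/[(4641 + 3213)/2] = -1428/3927 ≈ -0.3636.
%Δp = (79.7 − 63.59)/[(63.59 + 79.7)/2] = 16.11/71.645 ≈ 0.2249.
Arc elasticity E = %ΔQ/%Δp ≈ -0.3636/0.2249 ≈ -1.617.
|E| > 1: demand is elastic over this range.

-1.617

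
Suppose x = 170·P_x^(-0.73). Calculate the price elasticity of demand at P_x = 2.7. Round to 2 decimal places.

-0.73

For a Cobb–Douglas (constant-elasticity) form x = A·P_x^α·…, the elasticity with respect to P_x equals the exponent α at every point.
Here the exponent on P_x is -0.73, so the price elasticity of demand is -0.73.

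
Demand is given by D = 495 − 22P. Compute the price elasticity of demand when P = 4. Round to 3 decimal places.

At P = 4, D = 407.
dD/dP = −22.
Point elasticity E = (dD/dP)·(P/D) = -22 × 4/407 ≈ -0.216.
|E| < 1, so demand is inelastic at this price.

-0.216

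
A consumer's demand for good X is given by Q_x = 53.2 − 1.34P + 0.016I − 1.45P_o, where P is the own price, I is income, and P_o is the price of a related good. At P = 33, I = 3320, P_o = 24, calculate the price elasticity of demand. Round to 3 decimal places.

-1.620

Evaluating quantity at (P, I, P_o) gives Q_x = 53.2 − 1.34(33) + 0.016(3320) − 1.45(24) = 53.2 − 44.22 + 53.12 − 34.8 = 27.3.
∂Q_x/∂P = −1.34, so E_p = (−1.34)·(33/27.3) ≈ -1.620.
|E_p| > 1: demand is elastic.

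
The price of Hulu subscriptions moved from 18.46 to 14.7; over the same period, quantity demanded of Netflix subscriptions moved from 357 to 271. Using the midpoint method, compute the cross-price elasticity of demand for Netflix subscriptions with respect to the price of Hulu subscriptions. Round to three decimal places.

1.208

%ΔQ_x = (271 − 357)/[(357+271)/2] = -86/314 ≈ -0.2739.
%ΔP_y = (14.7 − 18.46)/[(18.46+14.7)/2] ≈ -0.2268.
E_xy = -0.2739/-0.2268 ≈ 1.208.
E_xy > 0, so Netflix subscriptions and Hulu subscriptions are substitutes.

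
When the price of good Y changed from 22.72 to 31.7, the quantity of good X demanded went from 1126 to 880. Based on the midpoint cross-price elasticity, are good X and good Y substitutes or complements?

complements

%ΔQ_x = (880 − 1126)/[(1126+880)/2] = -246/1003 ≈ -0.2453.
%ΔP_y = (31.7 − 22.72)/[(22.72+31.7)/2] ≈ 0.3300.
E_xy = -0.2453/0.3300 ≈ -0.743.
E_xy < 0, so the goods are complements.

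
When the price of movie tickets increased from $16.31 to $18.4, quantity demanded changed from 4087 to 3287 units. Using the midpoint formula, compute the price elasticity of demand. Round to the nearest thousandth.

-1.802

%ΔQ = (3287 − 4087)/[(4087 + 3287)/2] = -800/3687 ≈ -0.2170.
%Δp = (18.4 − 16.31)/[(16.31 + 18.4)/2] = 2.09/17.355 ≈ 0.1204.
Arc elasticity E = %ΔQ/%Δp ≈ -0.2170/0.1204 ≈ -1.802.
|E| > 1: demand is elastic over this range.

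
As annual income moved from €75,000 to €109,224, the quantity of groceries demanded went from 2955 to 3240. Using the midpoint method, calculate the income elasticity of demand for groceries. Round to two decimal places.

%ΔQ = (3240 − 2955)/[(2955+3240)/2] = 285/3097.5 ≈ 0.0920.
%ΔI = (109,224 − 75,000)/[(75,000+109,224)/2] = 34224/92112 ≈ 0.3715.
E_I = %ΔQ/%ΔI ≈ 0.25.
E_I ∈ (0,1): normal good (necessity).

0.25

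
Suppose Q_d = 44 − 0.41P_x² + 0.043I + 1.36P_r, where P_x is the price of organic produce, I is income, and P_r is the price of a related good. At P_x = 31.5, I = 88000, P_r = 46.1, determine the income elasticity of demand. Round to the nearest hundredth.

1.09

Evaluating quantity at (P_x, I, P_r) gives Q_d = 44 − 0.41(31.5)² + 0.043(88000) + 1.36(46.1) = 44 − 406.8225 + 3784 + 62.696 = 3483.8735.
∂Q_d/∂I = +0.043, so E_I = 0.043·(88000/3483.8735) ≈ 1.09.
E_I > 1: normal good (luxury).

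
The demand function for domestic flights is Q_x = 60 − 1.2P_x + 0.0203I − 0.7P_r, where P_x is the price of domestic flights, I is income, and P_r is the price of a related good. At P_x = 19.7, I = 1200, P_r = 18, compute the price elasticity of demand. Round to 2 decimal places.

-0.49

At the given point, Q_x = 60 − 1.2(19.7) + 0.0203(1200) − 0.7(18) = 60 − 23.64 + 24.36 − 12.6 = 48.12.
∂Q_x/∂P_x = −1.2, so E_p = (−1.2)·(19.7/48.12) ≈ -0.49.
|E_p| < 1: demand is inelastic.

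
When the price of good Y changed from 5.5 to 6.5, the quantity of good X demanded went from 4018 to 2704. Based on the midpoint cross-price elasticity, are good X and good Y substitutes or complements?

%ΔQ_x = (2704 − 4018)/[(4018+2704)/2] = -1314/3361 ≈ -0.3910.
%ΔP_y = (6.5 − 5.5)/[(5.5+6.5)/2] ≈ 0.1667.
E_xy = -0.3910/0.1667 ≈ -2.346.
E_xy < 0, so the goods are complements.

complements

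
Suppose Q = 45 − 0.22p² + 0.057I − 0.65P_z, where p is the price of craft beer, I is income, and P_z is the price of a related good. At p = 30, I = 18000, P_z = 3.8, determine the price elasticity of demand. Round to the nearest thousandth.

At the given point, Q = 45 − 0.22(30)² + 0.057(18000) − 0.65(3.8) = 45 − 198 + 1026 − 2.47 = 870.53.
∂Q/∂p = −2·0.22·p = -13.2, so E_p = -13.2·(30/870.53) ≈ -0.455.
|E_p| < 1: demand is inelastic.

-0.455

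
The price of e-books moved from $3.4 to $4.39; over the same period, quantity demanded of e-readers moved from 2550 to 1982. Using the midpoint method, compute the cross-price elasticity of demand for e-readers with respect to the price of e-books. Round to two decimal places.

%ΔQ_x = (1982 − 2550)/[(2550+1982)/2] = -568/2266 ≈ -0.2507.
%ΔP_y = (4.39 − 3.4)/[(3.4+4.39)/2] ≈ 0.2542.
E_xy = -0.2507/0.2542 ≈ -0.99.
E_xy < 0, so e-readers and e-books are complements.

-0.99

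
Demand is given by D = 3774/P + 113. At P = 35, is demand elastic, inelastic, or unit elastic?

inelastic

At P = 35, D = 220.8286.
dD/dP = −3774/P² = −3.0808.
Point elasticity E = (dD/dP)·(P/D) = -3.0808 × 35/220.8286 ≈ -0.488.
|E| ≈ 0.488 < 1, so demand is inelastic.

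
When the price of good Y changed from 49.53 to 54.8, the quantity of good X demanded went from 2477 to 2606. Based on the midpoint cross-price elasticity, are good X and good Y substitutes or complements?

substitutes

%ΔQ_x = (2606 − 2477)/[(2477+2606)/2] = 129/2541.5 ≈ 0.0508.
%ΔP_y = (54.8 − 49.53)/[(49.53+54.8)/2] ≈ 0.1010.
E_xy = 0.0508/0.1010 ≈ 0.502.
E_xy > 0, so the goods are substitutes.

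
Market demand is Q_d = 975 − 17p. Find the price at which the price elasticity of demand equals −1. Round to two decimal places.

28.68

For linear demand Q_d = a − bp, E = −bp/(a − bp). |E| = 1 ⇒ bp = a − bp ⇒ p = a/(2b).
p = 975/(2·17) ≈ 28.68.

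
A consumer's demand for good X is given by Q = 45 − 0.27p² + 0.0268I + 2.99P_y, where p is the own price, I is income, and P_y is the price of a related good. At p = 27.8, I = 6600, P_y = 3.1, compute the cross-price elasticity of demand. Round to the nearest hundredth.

Evaluating quantity at (p, I, P_y) gives Q = 45 − 0.27(27.8)² + 0.0268(6600) + 2.99(3.1) = 45 − 208.6668 + 176.88 + 9.269 = 22.4822.
∂Q/∂P_y = +2.99, so E_xy = 2.99·(3.1/22.4822) ≈ 0.41.
E_xy > 0: the goods are substitutes.

0.41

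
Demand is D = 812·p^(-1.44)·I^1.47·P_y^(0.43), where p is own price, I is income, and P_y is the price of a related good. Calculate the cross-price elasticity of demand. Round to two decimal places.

0.43

For a Cobb–Douglas (constant-elasticity) form D = A·P_y^α·…, the elasticity with respect to P_y equals the exponent α at every point.
Here the exponent on P_y is 0.43, so the cross-price elasticity of demand is 0.43.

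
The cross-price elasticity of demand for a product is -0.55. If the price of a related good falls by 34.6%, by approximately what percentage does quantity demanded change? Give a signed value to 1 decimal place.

%ΔQ ≈ E × %ΔP_y = (-0.55) × (-34.6%) ≈ 19.0%.

19.0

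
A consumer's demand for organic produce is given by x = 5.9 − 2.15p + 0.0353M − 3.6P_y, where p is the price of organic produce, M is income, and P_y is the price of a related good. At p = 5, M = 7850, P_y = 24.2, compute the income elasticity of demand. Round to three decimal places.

1.497

x = 5.9 − 2.15(5) + 0.0353(7850) − 3.6(24.2) = 5.9 − 10.75 + 277.105 − 87.12 = 185.135.
∂x/∂M = +0.0353, so E_I = 0.0353·(7850/185.135) ≈ 1.497.
E_I > 1: normal good (luxury).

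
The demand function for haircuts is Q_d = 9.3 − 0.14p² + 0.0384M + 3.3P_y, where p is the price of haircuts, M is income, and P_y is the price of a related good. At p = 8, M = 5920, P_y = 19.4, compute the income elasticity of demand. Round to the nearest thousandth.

At the given point, Q_d = 9.3 − 0.14(8)² + 0.0384(5920) + 3.3(19.4) = 9.3 − 8.96 + 227.328 + 64.02 = 291.688.
∂Q_d/∂M = +0.0384, so E_I = 0.0384·(5920/291.688) ≈ 0.779.
E_I ∈ (0,1): normal good (necessity).

0.779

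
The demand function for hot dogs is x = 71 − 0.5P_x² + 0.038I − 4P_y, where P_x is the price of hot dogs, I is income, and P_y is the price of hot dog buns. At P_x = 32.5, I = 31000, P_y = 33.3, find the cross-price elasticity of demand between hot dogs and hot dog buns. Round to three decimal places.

-0.227

Evaluating quantity at (P_x, I, P_y) gives x = 71 − 0.5(32.5)² + 0.038(31000) − 4(33.3) = 71 − 528.125 + 1178 − 133.2 = 587.675.
∂x/∂P_y = −4, so E_xy = -4·(33.3/587.675) ≈ -0.227.
E_xy < 0: the goods are complements.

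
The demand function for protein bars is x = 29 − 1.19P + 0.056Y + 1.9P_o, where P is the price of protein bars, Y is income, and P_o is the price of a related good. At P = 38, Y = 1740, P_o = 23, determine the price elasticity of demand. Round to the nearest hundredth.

Evaluating quantity at (P, Y, P_o) gives x = 29 − 1.19(38) + 0.056(1740) + 1.9(23) = 29 − 45.22 + 97.44 + 43.7 = 124.92.
∂x/∂P = −1.19, so E_p = (−1.19)·(38/124.92) ≈ -0.36.
|E_p| < 1: demand is inelastic.

-0.36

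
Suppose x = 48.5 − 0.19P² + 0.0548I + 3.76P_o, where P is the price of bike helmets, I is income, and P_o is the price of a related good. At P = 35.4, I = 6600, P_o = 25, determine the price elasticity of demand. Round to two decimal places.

x = 48.5 − 0.19(35.4)² + 0.0548(6600) + 3.76(25) = 48.5 − 238.1004 + 361.68 + 94 = 266.0796.
∂x/∂P = −2·0.19·P = -13.452, so E_p = -13.452·(35.4/266.0796) ≈ -1.79.
|E_p| > 1: demand is elastic.

-1.79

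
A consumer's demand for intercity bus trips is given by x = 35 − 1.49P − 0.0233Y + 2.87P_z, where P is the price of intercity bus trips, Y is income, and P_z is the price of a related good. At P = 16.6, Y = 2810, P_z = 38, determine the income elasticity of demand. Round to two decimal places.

x = 35 − 1.49(16.6) − 0.0233(2810) + 2.87(38) = 35 − 24.734 − 65.473 + 109.06 = 53.853.
∂x/∂Y = −0.0233, so E_I = -0.0233·(2810/53.853) ≈ -1.22.
E_I < 0: inferior good.

-1.22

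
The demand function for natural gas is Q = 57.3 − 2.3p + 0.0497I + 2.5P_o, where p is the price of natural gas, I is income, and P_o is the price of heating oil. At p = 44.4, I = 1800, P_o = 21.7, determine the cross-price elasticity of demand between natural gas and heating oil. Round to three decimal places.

0.549

Substituting, Q = 57.3 − 2.3(44.4) + 0.0497(1800) + 2.5(21.7) = 57.3 − 102.12 + 89.46 + 54.25 = 98.89.
∂Q/∂P_o = +2.5, so E_xy = 2.5·(21.7/98.89) ≈ 0.549.
E_xy > 0: the goods are substitutes.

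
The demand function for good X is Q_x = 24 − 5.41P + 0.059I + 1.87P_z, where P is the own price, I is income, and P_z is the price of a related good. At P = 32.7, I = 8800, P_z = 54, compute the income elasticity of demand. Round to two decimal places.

Evaluating quantity at (P, I, P_z) gives Q_x = 24 − 5.41(32.7) + 0.059(8800) + 1.87(54) = 24 − 176.907 + 519.2 + 100.98 = 467.273.
∂Q_x/∂I = +0.059, so E_I = 0.059·(8800/467.273) ≈ 1.11.
E_I > 1: normal good (luxury).

1.11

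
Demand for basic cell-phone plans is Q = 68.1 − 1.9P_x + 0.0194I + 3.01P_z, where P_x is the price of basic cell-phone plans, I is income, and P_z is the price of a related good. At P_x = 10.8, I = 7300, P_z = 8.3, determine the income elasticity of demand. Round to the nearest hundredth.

Evaluating quantity at (P_x, I, P_z) gives Q = 68.1 − 1.9(10.8) + 0.0194(7300) + 3.01(8.3) = 68.1 − 20.52 + 141.62 + 24.983 = 214.183.
∂Q/∂I = +0.0194, so E_I = 0.0194·(7300/214.183) ≈ 0.66.
E_I ∈ (0,1): normal good (necessity).

0.66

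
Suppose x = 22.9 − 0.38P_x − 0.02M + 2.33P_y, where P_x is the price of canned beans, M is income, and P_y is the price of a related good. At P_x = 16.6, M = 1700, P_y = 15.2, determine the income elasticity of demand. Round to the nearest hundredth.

-1.89

x = 22.9 − 0.38(16.6) − 0.02(1700) + 2.33(15.2) = 22.9 − 6.308 − 34 + 35.416 = 18.008.
∂x/∂M = −0.02, so E_I = -0.02·(1700/18.008) ≈ -1.89.
E_I < 0: inferior good.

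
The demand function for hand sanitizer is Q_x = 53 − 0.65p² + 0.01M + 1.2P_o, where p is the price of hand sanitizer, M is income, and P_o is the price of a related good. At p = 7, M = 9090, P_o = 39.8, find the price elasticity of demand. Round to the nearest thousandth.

-0.399

First evaluate Q_x: 53 − 0.65(7)² + 0.01(9090) + 1.2(39.8) = 53 − 31.85 + 90.9 + 47.76 = 159.81.
∂Q_x/∂p = −2·0.65·p = -9.1, so E_p = -9.1·(7/159.81) ≈ -0.399.
|E_p| < 1: demand is inelastic.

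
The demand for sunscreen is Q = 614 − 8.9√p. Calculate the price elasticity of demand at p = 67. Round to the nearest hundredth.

-0.07

At p = 67, Q = 541.1504.
dQ/dp = −8.9/(2√p) = −8.9/(2·8.1854).
Point elasticity E = (dQ/dp)·(p/Q) = -0.5437 × 67/541.1504 ≈ -0.07.
|E| < 1, so demand is inelastic at this price.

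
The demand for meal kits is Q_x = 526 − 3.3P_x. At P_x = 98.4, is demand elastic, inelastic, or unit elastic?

elastic

At P_x = 98.4, Q_x = 201.28.
dQ_x/dP_x = −3.3.
Point elasticity E = (dQ_x/dP_x)·(P_x/Q_x) = -3.3 × 98.4/201.28 ≈ -1.613.
|E| ≈ 1.613 > 1, so demand is elastic.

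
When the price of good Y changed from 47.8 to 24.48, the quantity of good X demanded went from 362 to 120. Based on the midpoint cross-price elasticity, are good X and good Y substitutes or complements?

substitutes

%ΔQ_x = (120 − 362)/[(362+120)/2] = -242/241 ≈ -1.0041.
%ΔP_y = (24.48 − 47.8)/[(47.8+24.48)/2] ≈ -0.6453.
E_xy = -1.0041/-0.6453 ≈ 1.556.
E_xy > 0, so the goods are substitutes.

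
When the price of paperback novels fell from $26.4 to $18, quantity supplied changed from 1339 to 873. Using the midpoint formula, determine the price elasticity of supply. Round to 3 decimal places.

1.114

%Δq = (873 − 1339)/[(1339 + 873)/2] = -466/1106 ≈ -0.4213.
%ΔP = (18 − 26.4)/[(26.4 + 18)/2] = -8.4/22.2 ≈ -0.3784.
Arc elasticity E = %Δq/%ΔP ≈ -0.4213/-0.3784 ≈ 1.114.
|E| > 1: supply is elastic over this range.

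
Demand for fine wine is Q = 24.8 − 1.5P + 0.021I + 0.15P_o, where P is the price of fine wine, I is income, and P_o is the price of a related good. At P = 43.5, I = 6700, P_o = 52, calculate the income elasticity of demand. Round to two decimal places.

1.30

Evaluating quantity at (P, I, P_o) gives Q = 24.8 − 1.5(43.5) + 0.021(6700) + 0.15(52) = 24.8 − 65.25 + 140.7 + 7.8 = 108.05.
∂Q/∂I = +0.021, so E_I = 0.021·(6700/108.05) ≈ 1.30.
E_I > 1: normal good (luxury).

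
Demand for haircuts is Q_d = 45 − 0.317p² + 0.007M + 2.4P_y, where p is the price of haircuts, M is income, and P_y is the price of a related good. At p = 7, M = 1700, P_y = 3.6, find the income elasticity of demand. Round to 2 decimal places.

0.24

Evaluating quantity at (p, M, P_y) gives Q_d = 45 − 0.317(7)² + 0.007(1700) + 2.4(3.6) = 45 − 15.533 + 11.9 + 8.64 = 50.007.
∂Q_d/∂M = +0.007, so E_I = 0.007·(1700/50.007) ≈ 0.24.
E_I ∈ (0,1): normal good (necessity).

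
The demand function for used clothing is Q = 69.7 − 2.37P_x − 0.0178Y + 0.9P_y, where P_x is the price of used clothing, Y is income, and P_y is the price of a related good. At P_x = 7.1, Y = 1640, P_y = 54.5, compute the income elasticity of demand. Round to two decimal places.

-0.40

Evaluating quantity at (P_x, Y, P_y) gives Q = 69.7 − 2.37(7.1) − 0.0178(1640) + 0.9(54.5) = 69.7 − 16.827 − 29.192 + 49.05 = 72.731.
∂Q/∂Y = −0.0178, so E_I = -0.0178·(1640/72.731) ≈ -0.40.
E_I < 0: inferior good.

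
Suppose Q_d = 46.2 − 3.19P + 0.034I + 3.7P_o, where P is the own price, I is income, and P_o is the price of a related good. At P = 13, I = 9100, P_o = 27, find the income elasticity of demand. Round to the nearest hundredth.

0.75

First evaluate Q_d: 46.2 − 3.19(13) + 0.034(9100) + 3.7(27) = 46.2 − 41.47 + 309.4 + 99.9 = 414.03.
∂Q_d/∂I = +0.034, so E_I = 0.034·(9100/414.03) ≈ 0.75.
E_I ∈ (0,1): normal good (necessity).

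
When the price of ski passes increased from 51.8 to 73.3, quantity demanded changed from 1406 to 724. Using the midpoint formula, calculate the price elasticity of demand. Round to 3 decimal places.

-1.863

%Δq = (724 − 1406)/[(1406 + 724)/2] = -682/1065 ≈ -0.6404.
%ΔP = (73.3 − 51.8)/[(51.8 + 73.3)/2] = 21.5/62.55 ≈ 0.3437.
Arc elasticity E = %Δq/%ΔP ≈ -0.6404/0.3437 ≈ -1.863.
|E| > 1: demand is elastic over this range.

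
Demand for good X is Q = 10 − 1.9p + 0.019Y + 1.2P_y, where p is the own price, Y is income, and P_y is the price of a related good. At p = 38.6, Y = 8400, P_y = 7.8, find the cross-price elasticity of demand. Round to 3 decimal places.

0.089

At the given point, Q = 10 − 1.9(38.6) + 0.019(8400) + 1.2(7.8) = 10 − 73.34 + 159.6 + 9.36 = 105.62.
∂Q/∂P_y = +1.2, so E_xy = 1.2·(7.8/105.62) ≈ 0.089.
E_xy > 0: the goods are substitutes.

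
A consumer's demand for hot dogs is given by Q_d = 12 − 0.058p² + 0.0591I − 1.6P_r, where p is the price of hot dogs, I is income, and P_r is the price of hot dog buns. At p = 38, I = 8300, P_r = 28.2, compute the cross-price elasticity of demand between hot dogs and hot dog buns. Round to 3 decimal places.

Q_d = 12 − 0.058(38)² + 0.0591(8300) − 1.6(28.2) = 12 − 83.752 + 490.53 − 45.12 = 373.658.
∂Q_d/∂P_r = −1.6, so E_xy = -1.6·(28.2/373.658) ≈ -0.121.
E_xy < 0: the goods are complements.

-0.121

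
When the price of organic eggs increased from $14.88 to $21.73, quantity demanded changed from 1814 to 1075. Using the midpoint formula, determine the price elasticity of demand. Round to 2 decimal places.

%ΔQ = (1075 − 1814)/[(1814 + 1075)/2] = -739/1444.5 ≈ -0.5116.
%Δp = (21.73 − 14.88)/[(14.88 + 21.73)/2] = 6.85/18.305 ≈ 0.3742.
Arc elasticity E = %ΔQ/%Δp ≈ -0.5116/0.3742 ≈ -1.37.
|E| > 1: demand is elastic over this range.

-1.37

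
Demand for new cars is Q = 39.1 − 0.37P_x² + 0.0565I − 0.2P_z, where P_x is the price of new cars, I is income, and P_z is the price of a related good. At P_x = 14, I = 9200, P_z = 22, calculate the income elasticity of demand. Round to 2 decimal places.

1.08

Substituting, Q = 39.1 − 0.37(14)² + 0.0565(9200) − 0.2(22) = 39.1 − 72.52 + 519.8 − 4.4 = 481.98.
∂Q/∂I = +0.0565, so E_I = 0.0565·(9200/481.98) ≈ 1.08.
E_I > 1: normal good (luxury).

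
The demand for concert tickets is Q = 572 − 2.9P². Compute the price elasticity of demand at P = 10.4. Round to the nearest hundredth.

-2.43

At P = 10.4, Q = 258.336.
dQ/dP = −2·2.9·P = −60.32.
Point elasticity E = (dQ/dP)·(P/Q) = -60.32 × 10.4/258.336 ≈ -2.43.
|E| > 1, so demand is elastic at this price.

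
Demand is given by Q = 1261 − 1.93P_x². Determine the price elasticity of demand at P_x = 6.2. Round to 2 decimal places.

-0.13

At P_x = 6.2, Q = 1186.8108.
dQ/dP_x = −2·1.93·P_x = −23.932.
Point elasticity E = (dQ/dP_x)·(P_x/Q) = -23.932 × 6.2/1186.8108 ≈ -0.13.
|E| < 1, so demand is inelastic at this price.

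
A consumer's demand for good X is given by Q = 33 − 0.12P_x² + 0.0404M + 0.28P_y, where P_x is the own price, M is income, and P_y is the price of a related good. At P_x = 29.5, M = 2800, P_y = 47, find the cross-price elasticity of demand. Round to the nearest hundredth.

0.24

Evaluating quantity at (P_x, M, P_y) gives Q = 33 − 0.12(29.5)² + 0.0404(2800) + 0.28(47) = 33 − 104.43 + 113.12 + 13.16 = 54.85.
∂Q/∂P_y = +0.28, so E_xy = 0.28·(47/54.85) ≈ 0.24.
E_xy > 0: the goods are substitutes.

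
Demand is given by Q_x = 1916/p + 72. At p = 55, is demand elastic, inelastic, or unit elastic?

inelastic

At p = 55, Q_x = 106.8364.
dQ_x/dp = −1916/p² = −0.6334.
Point elasticity E = (dQ_x/dp)·(p/Q_x) = -0.6334 × 55/106.8364 ≈ -0.326.
|E| ≈ 0.326 < 1, so demand is inelastic.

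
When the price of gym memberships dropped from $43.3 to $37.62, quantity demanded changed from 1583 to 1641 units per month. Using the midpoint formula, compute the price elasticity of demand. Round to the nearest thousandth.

-0.256

%Δq = (1641 − 1583)/[(1583 + 1641)/2] = 58/1612 ≈ 0.0360.
%ΔP = (37.62 − 43.3)/[(43.3 + 37.62)/2] = -5.68/40.46 ≈ -0.1404.
Arc elasticity E = %Δq/%ΔP ≈ 0.0360/-0.1404 ≈ -0.256.
|E| < 1: demand is inelastic over this range.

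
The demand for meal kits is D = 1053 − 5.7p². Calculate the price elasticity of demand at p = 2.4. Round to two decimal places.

At p = 2.4, D = 1020.168.
dD/dp = −2·5.7·p = −27.36.
Point elasticity E = (dD/dp)·(p/D) = -27.36 × 2.4/1020.168 ≈ -0.06.
|E| < 1, so demand is inelastic at this price.

-0.06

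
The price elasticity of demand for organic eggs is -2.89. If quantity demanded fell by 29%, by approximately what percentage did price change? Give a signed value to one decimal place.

10.0

%ΔQ ≈ E × %ΔP ⇒ %ΔP = %ΔQ / E = (-29%)/(-2.89) ≈ 10.0%.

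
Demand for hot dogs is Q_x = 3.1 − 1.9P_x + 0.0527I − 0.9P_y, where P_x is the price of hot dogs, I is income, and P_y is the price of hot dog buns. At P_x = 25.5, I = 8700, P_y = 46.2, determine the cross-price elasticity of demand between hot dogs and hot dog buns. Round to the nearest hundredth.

Substituting, Q_x = 3.1 − 1.9(25.5) + 0.0527(8700) − 0.9(46.2) = 3.1 − 48.45 + 458.49 − 41.58 = 371.56.
∂Q_x/∂P_y = −0.9, so E_xy = -0.9·(46.2/371.56) ≈ -0.11.
E_xy < 0: the goods are complements.

-0.11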